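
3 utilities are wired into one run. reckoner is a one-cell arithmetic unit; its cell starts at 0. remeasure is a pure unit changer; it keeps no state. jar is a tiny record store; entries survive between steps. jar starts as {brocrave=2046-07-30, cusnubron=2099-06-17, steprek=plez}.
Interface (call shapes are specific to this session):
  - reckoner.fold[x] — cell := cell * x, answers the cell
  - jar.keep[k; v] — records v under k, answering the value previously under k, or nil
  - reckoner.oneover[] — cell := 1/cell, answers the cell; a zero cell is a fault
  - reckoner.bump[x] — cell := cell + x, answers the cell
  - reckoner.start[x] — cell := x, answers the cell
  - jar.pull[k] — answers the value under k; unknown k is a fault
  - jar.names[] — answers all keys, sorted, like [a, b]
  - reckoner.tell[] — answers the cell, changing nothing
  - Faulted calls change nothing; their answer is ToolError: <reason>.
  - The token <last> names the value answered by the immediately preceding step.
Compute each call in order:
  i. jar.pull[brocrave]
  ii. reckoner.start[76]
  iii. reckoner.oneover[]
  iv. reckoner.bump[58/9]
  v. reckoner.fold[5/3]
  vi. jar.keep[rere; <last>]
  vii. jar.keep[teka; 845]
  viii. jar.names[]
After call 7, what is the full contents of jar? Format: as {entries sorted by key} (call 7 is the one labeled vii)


Answer: {brocrave=2046-07-30, cusnubron=2099-06-17, rere=22085/2052, steprek=plez, teka=845}

Derivation:
> jar.pull k→brocrave
  2046-07-30
> reckoner.start x→76
  76
> reckoner.oneover
  1/76
> reckoner.bump x→58/9
  4417/684
> reckoner.fold x→5/3
  22085/2052
> jar.keep k→rere v→<last>
  nil
> jar.keep k→teka v→845
  nil
> jar.names
  [brocrave, cusnubron, rere, steprek, teka]


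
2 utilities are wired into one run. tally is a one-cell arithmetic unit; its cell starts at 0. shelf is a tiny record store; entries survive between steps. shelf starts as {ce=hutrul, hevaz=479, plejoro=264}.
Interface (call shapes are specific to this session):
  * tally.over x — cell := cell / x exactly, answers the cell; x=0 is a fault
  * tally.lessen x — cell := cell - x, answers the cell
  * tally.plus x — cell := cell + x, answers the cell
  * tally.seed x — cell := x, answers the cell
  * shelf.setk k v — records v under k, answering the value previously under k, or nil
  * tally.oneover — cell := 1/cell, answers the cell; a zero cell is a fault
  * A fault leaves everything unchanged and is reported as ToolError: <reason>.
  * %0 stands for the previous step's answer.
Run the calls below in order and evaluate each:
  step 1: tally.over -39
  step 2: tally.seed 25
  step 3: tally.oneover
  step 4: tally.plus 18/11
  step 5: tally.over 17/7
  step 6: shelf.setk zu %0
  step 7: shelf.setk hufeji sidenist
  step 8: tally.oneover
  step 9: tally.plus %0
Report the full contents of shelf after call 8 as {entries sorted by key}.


Answer: {ce=hutrul, hevaz=479, hufeji=sidenist, plejoro=264, zu=3227/4675}

Derivation:
-- tally.over(x=-39) => 0
-- tally.seed(x=25) => 25
-- tally.oneover() => 1/25
-- tally.plus(x=18/11) => 461/275
-- tally.over(x=17/7) => 3227/4675
-- shelf.setk(k=zu, v=%0) => nil
-- shelf.setk(k=hufeji, v=sidenist) => nil
-- tally.oneover() => 4675/3227
-- tally.plus(x=%0) => 9350/3227


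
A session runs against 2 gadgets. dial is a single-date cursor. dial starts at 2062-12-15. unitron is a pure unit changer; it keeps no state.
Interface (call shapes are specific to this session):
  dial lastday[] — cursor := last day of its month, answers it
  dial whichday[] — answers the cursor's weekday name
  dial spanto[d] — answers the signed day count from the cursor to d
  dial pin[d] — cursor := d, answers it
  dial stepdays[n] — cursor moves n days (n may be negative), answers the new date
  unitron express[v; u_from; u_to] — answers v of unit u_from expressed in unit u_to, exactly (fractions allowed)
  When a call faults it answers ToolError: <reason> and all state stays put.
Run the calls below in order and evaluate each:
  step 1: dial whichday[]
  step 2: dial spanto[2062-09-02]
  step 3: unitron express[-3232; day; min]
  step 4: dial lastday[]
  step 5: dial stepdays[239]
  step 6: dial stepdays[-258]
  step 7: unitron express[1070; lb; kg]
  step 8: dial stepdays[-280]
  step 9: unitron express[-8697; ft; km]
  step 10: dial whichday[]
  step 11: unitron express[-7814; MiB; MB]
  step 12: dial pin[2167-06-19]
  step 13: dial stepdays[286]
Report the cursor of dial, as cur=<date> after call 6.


CALL dial whichday[]
RET  Friday
CALL dial spanto[d: 2062-09-02]
RET  -104
CALL unitron express[v: -3232; u_from: day; u_to: min]
RET  -4654080
CALL dial lastday[]
RET  2062-12-31
CALL dial stepdays[n: 239]
RET  2063-08-27
CALL dial stepdays[n: -258]
RET  2062-12-12
CALL unitron express[v: 1070; u_from: lb; u_to: kg]
RET  4853438359/10000000
CALL dial stepdays[n: -280]
RET  2062-03-07
CALL unitron express[v: -8697; u_from: ft; u_to: km]
RET  -3313557/1250000
CALL dial whichday[]
RET  Tuesday
CALL unitron express[v: -7814; u_from: MiB; u_to: MB]
RET  -128024576/15625
CALL dial pin[d: 2167-06-19]
RET  2167-06-19
CALL dial stepdays[n: 286]
RET  2168-03-31

Answer: cur=2062-12-12


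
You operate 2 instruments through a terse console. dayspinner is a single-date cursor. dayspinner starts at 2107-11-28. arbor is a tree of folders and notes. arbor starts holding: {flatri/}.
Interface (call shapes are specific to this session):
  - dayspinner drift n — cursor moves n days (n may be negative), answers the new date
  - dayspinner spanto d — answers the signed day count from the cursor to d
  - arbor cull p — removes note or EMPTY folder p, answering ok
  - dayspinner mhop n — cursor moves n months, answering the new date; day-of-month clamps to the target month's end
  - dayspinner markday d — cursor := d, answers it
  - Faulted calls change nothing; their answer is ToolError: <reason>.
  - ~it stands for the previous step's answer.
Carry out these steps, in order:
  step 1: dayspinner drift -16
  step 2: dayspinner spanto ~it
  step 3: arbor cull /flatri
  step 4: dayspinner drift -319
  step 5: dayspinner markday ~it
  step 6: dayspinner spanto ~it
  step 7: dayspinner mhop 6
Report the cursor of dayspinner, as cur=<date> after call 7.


>>> dayspinner drift -16
:: 2107-11-12
>>> dayspinner spanto ~it
:: 0
>>> arbor cull /flatri
:: ok
>>> dayspinner drift -319
:: 2106-12-28
>>> dayspinner markday ~it
:: 2106-12-28
>>> dayspinner spanto ~it
:: 0
>>> dayspinner mhop 6
:: 2107-06-28

Answer: cur=2107-06-28


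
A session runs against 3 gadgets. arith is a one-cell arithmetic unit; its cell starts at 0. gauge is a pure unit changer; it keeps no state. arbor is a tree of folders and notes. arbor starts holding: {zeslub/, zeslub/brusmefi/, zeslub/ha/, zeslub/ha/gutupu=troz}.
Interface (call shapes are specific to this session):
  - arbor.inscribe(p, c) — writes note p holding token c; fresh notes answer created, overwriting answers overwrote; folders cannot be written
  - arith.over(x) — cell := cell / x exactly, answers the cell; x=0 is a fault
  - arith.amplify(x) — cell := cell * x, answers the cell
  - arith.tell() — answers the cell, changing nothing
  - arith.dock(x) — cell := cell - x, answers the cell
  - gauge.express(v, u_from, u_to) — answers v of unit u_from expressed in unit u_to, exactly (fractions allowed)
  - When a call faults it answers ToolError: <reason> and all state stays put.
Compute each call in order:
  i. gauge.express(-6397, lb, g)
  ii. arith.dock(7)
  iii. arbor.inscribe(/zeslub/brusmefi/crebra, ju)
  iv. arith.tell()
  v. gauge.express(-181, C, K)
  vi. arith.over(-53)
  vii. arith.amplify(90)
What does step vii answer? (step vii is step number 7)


Answer: 630/53

Derivation:
Invoking gauge.express(v='-6397', u_from='lb', u_to='g'), and see -290163039089/100000.
I try arith.dock(x='7'), giving -7.
Invoking arbor.inscribe(p='/zeslub/brusmefi/crebra', c='ju'), giving created.
I call arith.tell, which returns -7.
I call gauge.express(v='-181', u_from='C', u_to='K'), giving 1843/20.
I call arith.over(x='-53'): 7/53.
I try arith.amplify(x='90'), and see 630/53.


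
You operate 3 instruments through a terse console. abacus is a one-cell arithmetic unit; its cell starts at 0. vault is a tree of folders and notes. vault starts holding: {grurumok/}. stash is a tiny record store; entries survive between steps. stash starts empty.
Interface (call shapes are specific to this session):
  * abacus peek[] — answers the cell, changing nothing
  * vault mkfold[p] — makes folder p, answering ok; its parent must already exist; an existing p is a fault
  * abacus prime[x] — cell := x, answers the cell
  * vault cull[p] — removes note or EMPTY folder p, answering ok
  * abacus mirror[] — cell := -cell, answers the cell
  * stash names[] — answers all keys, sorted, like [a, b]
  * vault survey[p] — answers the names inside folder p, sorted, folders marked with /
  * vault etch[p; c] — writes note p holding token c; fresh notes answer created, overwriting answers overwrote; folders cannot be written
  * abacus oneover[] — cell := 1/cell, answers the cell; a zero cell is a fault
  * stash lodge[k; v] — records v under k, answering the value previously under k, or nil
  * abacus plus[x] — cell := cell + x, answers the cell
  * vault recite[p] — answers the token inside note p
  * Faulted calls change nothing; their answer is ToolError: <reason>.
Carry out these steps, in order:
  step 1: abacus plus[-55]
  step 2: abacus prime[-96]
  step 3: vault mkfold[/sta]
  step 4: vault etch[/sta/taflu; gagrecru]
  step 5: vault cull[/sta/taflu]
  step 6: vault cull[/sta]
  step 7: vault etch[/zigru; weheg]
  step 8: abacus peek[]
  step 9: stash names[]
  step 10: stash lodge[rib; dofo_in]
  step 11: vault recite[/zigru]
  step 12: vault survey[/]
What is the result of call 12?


Answer: [grurumok/, zigru]

Derivation:
% abacus plus(x='-55') ~> -55
% abacus prime(x='-96') ~> -96
% vault mkfold(p='/sta') ~> ok
% vault etch(p='/sta/taflu', c='gagrecru') ~> created
% vault cull(p='/sta/taflu') ~> ok
% vault cull(p='/sta') ~> ok
% vault etch(p='/zigru', c='weheg') ~> created
% abacus peek() ~> -96
% stash names() ~> []
% stash lodge(k='rib', v='dofo_in') ~> nil
% vault recite(p='/zigru') ~> weheg
% vault survey(p='/') ~> [grurumok/, zigru]


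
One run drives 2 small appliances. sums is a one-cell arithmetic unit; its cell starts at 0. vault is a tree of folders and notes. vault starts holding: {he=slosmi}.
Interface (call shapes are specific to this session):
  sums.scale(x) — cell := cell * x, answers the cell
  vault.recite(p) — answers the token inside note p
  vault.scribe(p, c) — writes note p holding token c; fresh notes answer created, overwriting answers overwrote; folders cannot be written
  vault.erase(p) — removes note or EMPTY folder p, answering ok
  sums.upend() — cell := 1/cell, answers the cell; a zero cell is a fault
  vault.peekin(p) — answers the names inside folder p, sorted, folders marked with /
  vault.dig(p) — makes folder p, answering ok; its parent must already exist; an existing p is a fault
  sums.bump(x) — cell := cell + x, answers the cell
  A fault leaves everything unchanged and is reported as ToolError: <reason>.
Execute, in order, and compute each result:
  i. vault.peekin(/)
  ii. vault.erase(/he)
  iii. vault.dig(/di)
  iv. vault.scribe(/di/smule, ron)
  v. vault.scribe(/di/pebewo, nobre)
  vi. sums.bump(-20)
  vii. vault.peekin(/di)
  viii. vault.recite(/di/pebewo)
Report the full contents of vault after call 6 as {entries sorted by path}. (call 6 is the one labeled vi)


Answer: {di/, di/pebewo=nobre, di/smule=ron}

Derivation:
Calling vault.peekin using /, which returns [he].
I run vault.erase using /he, which returns ok.
I run vault.dig using /di, and observe ok.
Invoking vault.scribe using /di/smule, ron, yielding created.
Now I run vault.scribe using /di/pebewo, nobre, and see created.
Next I call sums.bump using -20, and get -20.
Using vault.peekin using /di, giving [pebewo, smule].
I try vault.recite using /di/pebewo, and see nobre.


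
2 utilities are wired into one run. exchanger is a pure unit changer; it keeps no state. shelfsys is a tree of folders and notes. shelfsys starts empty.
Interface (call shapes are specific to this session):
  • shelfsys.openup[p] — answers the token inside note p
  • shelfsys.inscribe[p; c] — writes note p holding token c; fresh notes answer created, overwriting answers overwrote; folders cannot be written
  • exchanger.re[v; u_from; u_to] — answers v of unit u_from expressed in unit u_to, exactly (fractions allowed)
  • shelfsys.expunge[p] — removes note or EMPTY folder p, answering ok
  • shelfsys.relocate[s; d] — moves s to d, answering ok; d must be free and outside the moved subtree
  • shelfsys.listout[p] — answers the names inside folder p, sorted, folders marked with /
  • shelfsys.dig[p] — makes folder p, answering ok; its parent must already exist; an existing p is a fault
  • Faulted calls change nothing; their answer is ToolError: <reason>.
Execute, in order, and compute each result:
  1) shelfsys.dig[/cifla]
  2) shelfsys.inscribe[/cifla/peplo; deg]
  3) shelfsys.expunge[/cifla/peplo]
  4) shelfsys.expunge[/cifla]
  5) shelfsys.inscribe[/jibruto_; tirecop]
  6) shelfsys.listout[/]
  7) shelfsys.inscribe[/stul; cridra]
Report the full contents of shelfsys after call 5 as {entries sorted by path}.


Answer: {jibruto_=tirecop}

Derivation:
[in] dig /cifla
  ok
[in] inscribe /cifla/peplo deg
  created
[in] expunge /cifla/peplo
  ok
[in] expunge /cifla
  ok
[in] inscribe /jibruto_ tirecop
  created
[in] listout /
  [jibruto_]
[in] inscribe /stul cridra
  created


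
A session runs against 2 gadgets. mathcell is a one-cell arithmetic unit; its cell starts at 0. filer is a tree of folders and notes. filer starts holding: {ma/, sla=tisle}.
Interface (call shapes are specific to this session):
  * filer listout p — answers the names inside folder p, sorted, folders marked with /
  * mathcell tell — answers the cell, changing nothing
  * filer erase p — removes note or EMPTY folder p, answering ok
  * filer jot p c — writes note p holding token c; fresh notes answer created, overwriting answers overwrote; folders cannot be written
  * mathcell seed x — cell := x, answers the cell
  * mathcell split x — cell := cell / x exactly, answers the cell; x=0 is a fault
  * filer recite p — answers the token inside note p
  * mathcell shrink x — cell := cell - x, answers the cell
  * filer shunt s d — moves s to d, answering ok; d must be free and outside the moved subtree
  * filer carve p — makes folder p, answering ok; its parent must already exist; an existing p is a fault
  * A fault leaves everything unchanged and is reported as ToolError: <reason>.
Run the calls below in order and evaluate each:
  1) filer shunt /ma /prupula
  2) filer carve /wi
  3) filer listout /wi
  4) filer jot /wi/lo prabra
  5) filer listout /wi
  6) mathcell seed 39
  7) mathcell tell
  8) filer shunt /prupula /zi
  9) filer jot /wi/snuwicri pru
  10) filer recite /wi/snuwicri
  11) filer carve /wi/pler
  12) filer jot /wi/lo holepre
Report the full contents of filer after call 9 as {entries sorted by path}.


Act: filer shunt[s→/ma; d→/prupula]
Obs: ok
Act: filer carve[p→/wi]
Obs: ok
Act: filer listout[p→/wi]
Obs: []
Act: filer jot[p→/wi/lo; c→prabra]
Obs: created
Act: filer listout[p→/wi]
Obs: [lo]
Act: mathcell seed[x→39]
Obs: 39
Act: mathcell tell[]
Obs: 39
Act: filer shunt[s→/prupula; d→/zi]
Obs: ok
Act: filer jot[p→/wi/snuwicri; c→pru]
Obs: created
Act: filer recite[p→/wi/snuwicri]
Obs: pru
Act: filer carve[p→/wi/pler]
Obs: ok
Act: filer jot[p→/wi/lo; c→holepre]
Obs: overwrote

Answer: {sla=tisle, wi/, wi/lo=prabra, wi/snuwicri=pru, zi/}


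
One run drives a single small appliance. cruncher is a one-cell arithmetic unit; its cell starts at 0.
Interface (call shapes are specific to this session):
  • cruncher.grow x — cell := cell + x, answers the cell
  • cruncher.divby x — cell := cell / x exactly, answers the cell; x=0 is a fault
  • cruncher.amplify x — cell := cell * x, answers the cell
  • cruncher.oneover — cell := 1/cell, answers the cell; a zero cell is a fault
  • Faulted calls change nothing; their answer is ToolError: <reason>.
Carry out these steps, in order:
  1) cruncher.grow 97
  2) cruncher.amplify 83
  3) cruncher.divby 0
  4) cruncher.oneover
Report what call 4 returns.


Answer: 1/8051

Derivation:
==> cruncher.grow(x: 97)
<== 97
==> cruncher.amplify(x: 83)
<== 8051
==> cruncher.divby(x: 0)
<== ToolError: division by zero
==> cruncher.oneover()
<== 1/8051


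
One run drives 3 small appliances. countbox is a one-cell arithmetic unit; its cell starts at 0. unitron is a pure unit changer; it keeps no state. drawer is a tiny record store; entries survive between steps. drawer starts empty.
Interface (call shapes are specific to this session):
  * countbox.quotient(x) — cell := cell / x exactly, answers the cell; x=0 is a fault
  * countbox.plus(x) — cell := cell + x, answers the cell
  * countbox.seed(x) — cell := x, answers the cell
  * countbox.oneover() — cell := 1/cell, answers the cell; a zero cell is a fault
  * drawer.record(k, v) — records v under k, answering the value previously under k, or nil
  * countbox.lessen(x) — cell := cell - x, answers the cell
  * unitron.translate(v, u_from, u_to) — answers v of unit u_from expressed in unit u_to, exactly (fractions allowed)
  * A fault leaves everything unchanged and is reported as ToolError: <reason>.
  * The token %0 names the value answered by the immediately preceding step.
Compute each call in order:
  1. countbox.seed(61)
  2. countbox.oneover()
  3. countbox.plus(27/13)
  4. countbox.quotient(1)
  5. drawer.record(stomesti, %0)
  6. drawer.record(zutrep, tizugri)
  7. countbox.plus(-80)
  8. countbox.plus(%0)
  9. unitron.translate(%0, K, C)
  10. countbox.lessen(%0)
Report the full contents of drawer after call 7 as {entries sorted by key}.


Answer: {stomesti=1660/793, zutrep=tizugri}

Derivation:
==> countbox.seed(x→61)
<== 61
==> countbox.oneover()
<== 1/61
==> countbox.plus(x→27/13)
<== 1660/793
==> countbox.quotient(x→1)
<== 1660/793
==> drawer.record(k→stomesti, v→%0)
<== nil
==> drawer.record(k→zutrep, v→tizugri)
<== nil
==> countbox.plus(x→-80)
<== -61780/793
==> countbox.plus(x→%0)
<== -123560/793
==> unitron.translate(v→%0, u_from→K, u_to→C)
<== -6803359/15860
==> countbox.lessen(x→%0)
<== 5463/20


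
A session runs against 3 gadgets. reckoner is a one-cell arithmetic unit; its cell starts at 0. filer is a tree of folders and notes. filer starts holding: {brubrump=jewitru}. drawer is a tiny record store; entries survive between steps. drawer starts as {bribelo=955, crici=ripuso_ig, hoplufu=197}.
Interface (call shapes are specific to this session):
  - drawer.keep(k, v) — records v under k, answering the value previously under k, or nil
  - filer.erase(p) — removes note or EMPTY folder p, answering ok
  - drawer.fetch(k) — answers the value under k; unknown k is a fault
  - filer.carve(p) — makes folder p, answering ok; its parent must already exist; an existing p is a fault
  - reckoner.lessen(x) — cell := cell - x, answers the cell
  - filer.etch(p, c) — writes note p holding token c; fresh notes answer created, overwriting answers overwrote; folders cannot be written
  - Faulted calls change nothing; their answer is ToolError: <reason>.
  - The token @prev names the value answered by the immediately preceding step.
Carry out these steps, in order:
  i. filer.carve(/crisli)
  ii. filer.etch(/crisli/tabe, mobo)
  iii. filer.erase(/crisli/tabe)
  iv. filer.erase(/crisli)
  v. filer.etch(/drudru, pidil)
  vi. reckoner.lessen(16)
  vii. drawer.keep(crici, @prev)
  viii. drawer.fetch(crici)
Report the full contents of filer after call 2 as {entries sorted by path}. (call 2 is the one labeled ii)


[in] filer.carve p=/crisli
= ok
[in] filer.etch p=/crisli/tabe c=mobo
= created
[in] filer.erase p=/crisli/tabe
= ok
[in] filer.erase p=/crisli
= ok
[in] filer.etch p=/drudru c=pidil
= created
[in] reckoner.lessen x=16
= -16
[in] drawer.keep k=crici v=@prev
= ripuso_ig
[in] drawer.fetch k=crici
= -16

Answer: {brubrump=jewitru, crisli/, crisli/tabe=mobo}


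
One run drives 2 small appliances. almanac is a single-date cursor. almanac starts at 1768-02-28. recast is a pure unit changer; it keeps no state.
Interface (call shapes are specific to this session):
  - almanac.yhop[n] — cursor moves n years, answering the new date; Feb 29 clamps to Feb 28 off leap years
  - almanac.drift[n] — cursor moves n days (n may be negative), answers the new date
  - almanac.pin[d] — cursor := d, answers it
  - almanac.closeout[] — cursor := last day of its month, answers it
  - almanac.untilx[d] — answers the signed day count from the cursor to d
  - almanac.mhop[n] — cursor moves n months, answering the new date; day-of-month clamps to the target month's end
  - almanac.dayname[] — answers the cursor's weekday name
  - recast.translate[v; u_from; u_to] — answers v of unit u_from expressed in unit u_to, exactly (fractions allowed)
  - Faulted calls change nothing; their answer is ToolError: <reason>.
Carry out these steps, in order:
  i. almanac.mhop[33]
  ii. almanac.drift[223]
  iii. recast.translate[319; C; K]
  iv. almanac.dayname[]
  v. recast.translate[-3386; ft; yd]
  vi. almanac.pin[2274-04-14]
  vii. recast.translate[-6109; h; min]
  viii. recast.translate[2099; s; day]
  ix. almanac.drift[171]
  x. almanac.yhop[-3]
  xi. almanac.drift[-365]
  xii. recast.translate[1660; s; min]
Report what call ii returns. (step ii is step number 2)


Answer: 1771-07-09

Derivation:
==> almanac.mhop(n: 33)
<== 1770-11-28
==> almanac.drift(n: 223)
<== 1771-07-09
==> recast.translate(v: 319, u_from: C, u_to: K)
<== 11843/20
==> almanac.dayname()
<== Tuesday
==> recast.translate(v: -3386, u_from: ft, u_to: yd)
<== -3386/3
==> almanac.pin(d: 2274-04-14)
<== 2274-04-14
==> recast.translate(v: -6109, u_from: h, u_to: min)
<== -366540
==> recast.translate(v: 2099, u_from: s, u_to: day)
<== 2099/86400
==> almanac.drift(n: 171)
<== 2274-10-02
==> almanac.yhop(n: -3)
<== 2271-10-02
==> almanac.drift(n: -365)
<== 2270-10-02
==> recast.translate(v: 1660, u_from: s, u_to: min)
<== 83/3


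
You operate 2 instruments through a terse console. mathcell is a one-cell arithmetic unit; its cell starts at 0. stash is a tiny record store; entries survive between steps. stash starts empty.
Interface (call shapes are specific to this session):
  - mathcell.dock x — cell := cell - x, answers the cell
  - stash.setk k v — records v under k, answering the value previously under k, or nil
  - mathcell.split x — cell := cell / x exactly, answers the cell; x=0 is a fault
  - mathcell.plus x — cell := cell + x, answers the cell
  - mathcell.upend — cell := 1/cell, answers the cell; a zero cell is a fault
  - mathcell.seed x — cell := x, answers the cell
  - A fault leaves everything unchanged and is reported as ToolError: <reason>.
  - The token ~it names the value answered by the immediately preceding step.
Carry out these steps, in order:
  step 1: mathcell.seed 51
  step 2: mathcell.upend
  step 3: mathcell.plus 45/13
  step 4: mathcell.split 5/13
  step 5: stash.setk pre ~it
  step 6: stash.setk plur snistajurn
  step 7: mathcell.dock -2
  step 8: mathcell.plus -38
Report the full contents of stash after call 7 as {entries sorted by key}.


Answer: {plur=snistajurn, pre=2308/255}

Derivation:
> seed x='51'
= 51
> upend
= 1/51
> plus x='45/13'
= 2308/663
> split x='5/13'
= 2308/255
> setk k='pre' v='~it'
= nil
> setk k='plur' v='snistajurn'
= nil
> dock x='-2'
= 2818/255
> plus x='-38'
= -6872/255


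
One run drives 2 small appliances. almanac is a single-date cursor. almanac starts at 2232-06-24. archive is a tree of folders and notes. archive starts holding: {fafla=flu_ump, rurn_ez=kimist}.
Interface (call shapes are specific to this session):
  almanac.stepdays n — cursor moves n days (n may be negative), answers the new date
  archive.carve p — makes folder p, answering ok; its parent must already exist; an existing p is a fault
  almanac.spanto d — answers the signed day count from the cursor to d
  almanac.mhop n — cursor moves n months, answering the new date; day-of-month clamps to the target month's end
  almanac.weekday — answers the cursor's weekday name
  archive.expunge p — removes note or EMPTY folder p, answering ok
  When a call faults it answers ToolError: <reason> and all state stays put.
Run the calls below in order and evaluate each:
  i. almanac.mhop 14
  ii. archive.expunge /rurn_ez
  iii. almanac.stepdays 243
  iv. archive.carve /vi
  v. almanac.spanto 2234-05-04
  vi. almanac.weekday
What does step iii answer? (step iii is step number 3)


Answer: 2234-04-24

Derivation:
Next I call almanac.mhop(n: 14), and get 2233-08-24.
Invoking archive.expunge(p: /rurn_ez), yielding ok.
Then almanac.stepdays(n: 243), — result: 2234-04-24.
Using archive.carve(p: /vi), which returns ok.
Then almanac.spanto(d: 2234-05-04), and get 10.
I use almanac.weekday(), and see Thursday.


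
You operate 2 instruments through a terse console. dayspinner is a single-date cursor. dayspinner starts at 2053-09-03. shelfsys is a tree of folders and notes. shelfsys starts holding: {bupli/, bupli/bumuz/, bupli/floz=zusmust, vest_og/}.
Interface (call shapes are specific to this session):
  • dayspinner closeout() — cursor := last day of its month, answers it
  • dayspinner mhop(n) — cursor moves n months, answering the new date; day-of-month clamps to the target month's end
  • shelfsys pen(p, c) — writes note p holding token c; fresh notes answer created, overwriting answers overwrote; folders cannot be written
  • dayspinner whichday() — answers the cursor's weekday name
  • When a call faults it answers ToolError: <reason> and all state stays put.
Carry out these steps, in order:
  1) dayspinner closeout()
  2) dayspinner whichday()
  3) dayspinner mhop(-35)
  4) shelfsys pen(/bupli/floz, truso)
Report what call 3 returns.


Answer: 2050-10-30

Derivation:
Act: dayspinner closeout[]
Obs: 2053-09-30
Act: dayspinner whichday[]
Obs: Tuesday
Act: dayspinner mhop[n→-35]
Obs: 2050-10-30
Act: shelfsys pen[p→/bupli/floz; c→truso]
Obs: overwrote


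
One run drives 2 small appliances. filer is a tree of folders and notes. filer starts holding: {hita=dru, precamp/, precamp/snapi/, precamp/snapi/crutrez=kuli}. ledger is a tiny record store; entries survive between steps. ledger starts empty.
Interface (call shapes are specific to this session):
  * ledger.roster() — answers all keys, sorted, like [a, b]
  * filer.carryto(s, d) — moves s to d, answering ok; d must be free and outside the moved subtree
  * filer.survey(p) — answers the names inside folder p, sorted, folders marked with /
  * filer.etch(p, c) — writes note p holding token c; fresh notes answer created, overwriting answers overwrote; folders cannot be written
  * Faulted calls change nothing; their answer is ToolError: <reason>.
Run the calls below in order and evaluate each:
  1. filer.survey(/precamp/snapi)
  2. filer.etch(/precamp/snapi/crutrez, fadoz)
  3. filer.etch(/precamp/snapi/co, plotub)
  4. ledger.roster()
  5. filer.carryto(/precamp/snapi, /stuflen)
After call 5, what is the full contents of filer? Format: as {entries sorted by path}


-> filer.survey(p: /precamp/snapi)
<- [crutrez]
-> filer.etch(p: /precamp/snapi/crutrez, c: fadoz)
<- overwrote
-> filer.etch(p: /precamp/snapi/co, c: plotub)
<- created
-> ledger.roster()
<- []
-> filer.carryto(s: /precamp/snapi, d: /stuflen)
<- ok

Answer: {hita=dru, precamp/, stuflen/, stuflen/co=plotub, stuflen/crutrez=fadoz}


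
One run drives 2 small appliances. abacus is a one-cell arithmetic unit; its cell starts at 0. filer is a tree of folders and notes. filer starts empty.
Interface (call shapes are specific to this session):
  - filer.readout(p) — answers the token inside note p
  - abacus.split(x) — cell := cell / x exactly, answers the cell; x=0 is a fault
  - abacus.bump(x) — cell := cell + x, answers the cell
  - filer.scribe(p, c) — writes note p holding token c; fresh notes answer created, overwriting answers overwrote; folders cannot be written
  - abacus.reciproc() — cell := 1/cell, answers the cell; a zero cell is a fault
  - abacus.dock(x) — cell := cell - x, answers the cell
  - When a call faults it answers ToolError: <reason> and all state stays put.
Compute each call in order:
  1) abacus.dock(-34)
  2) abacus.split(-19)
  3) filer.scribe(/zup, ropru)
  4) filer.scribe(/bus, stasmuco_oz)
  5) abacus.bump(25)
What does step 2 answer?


Answer: -34/19

Derivation:
% dock -34
= 34
% split -19
= -34/19
% scribe /zup ropru
= created
% scribe /bus stasmuco_oz
= created
% bump 25
= 441/19


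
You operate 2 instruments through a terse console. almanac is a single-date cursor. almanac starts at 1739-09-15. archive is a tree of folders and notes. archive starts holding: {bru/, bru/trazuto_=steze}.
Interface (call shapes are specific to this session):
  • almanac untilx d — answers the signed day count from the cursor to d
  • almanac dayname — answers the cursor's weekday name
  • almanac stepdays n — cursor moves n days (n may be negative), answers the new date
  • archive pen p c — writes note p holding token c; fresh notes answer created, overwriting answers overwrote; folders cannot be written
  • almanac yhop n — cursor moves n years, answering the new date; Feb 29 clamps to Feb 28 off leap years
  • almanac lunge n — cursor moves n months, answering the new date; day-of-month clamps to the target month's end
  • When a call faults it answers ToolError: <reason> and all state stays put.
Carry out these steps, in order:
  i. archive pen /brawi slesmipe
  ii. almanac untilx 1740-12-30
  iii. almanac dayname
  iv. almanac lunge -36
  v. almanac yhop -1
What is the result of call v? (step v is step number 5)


! 1. archive pen(p: /brawi, c: slesmipe) ~> created
! 2. almanac untilx(d: 1740-12-30) ~> 472
! 3. almanac dayname() ~> Tuesday
! 4. almanac lunge(n: -36) ~> 1736-09-15
! 5. almanac yhop(n: -1) ~> 1735-09-15

Answer: 1735-09-15


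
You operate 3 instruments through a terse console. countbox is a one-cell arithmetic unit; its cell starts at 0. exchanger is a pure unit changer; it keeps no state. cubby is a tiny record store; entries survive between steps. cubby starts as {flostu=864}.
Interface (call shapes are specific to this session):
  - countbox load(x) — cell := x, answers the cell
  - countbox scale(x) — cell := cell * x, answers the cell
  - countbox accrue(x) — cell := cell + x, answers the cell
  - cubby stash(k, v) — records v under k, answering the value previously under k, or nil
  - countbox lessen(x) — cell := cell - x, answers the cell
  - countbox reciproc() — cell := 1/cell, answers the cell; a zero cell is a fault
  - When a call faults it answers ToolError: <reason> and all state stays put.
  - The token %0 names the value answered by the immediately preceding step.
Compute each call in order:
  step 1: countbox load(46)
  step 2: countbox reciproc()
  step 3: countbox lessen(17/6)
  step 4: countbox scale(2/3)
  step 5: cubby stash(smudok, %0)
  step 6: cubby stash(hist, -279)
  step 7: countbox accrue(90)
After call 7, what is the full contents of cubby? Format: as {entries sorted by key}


I use countbox load passing x='46', and observe 46.
Then countbox reciproc(), and see 1/46.
Next I call countbox lessen passing x='17/6', → -194/69.
Then countbox scale passing x='2/3', which returns -388/207.
I call cubby stash passing k='smudok', v='%0', giving nil.
I call cubby stash passing k='hist', v='-279', and see nil.
Then countbox accrue passing x='90', and observe 18242/207.

Answer: {flostu=864, hist=-279, smudok=-388/207}


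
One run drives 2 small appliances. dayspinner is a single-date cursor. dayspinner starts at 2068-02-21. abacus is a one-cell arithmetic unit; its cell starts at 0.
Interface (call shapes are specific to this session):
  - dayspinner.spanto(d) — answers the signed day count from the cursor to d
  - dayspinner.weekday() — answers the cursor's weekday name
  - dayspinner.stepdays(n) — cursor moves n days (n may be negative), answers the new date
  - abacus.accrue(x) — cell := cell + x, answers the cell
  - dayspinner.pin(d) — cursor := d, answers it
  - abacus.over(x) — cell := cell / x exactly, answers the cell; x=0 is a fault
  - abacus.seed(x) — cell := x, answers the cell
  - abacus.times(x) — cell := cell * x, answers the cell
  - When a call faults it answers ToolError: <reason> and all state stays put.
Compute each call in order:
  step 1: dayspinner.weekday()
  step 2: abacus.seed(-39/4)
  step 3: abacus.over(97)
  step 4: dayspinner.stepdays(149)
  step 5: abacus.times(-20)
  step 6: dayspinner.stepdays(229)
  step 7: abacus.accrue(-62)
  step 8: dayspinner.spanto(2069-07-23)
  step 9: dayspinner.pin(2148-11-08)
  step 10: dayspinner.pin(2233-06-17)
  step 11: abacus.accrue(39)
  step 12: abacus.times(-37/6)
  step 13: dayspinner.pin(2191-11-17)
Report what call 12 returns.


# 1. dayspinner.weekday() -> Tuesday
# 2. abacus.seed(x=-39/4) -> -39/4
# 3. abacus.over(x=97) -> -39/388
# 4. dayspinner.stepdays(n=149) -> 2068-07-19
# 5. abacus.times(x=-20) -> 195/97
# 6. dayspinner.stepdays(n=229) -> 2069-03-05
# 7. abacus.accrue(x=-62) -> -5819/97
# 8. dayspinner.spanto(d=2069-07-23) -> 140
# 9. dayspinner.pin(d=2148-11-08) -> 2148-11-08
# 10. dayspinner.pin(d=2233-06-17) -> 2233-06-17
# 11. abacus.accrue(x=39) -> -2036/97
# 12. abacus.times(x=-37/6) -> 37666/291
# 13. dayspinner.pin(d=2191-11-17) -> 2191-11-17

Answer: 37666/291


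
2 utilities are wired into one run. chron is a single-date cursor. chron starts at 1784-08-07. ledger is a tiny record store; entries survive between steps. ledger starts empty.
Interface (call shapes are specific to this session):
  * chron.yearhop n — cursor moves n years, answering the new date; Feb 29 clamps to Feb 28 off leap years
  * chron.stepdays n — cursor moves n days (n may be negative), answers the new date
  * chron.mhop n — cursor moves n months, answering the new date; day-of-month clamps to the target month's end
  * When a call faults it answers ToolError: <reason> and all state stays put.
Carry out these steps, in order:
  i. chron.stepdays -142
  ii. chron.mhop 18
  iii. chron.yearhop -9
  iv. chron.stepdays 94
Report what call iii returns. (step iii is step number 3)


Answer: 1776-09-18

Derivation:
I try stepdays using -142, and observe 1784-03-18.
Using mhop using 18, and see 1785-09-18.
I run yearhop using -9, and get 1776-09-18.
I use stepdays using 94, which returns 1776-12-21.


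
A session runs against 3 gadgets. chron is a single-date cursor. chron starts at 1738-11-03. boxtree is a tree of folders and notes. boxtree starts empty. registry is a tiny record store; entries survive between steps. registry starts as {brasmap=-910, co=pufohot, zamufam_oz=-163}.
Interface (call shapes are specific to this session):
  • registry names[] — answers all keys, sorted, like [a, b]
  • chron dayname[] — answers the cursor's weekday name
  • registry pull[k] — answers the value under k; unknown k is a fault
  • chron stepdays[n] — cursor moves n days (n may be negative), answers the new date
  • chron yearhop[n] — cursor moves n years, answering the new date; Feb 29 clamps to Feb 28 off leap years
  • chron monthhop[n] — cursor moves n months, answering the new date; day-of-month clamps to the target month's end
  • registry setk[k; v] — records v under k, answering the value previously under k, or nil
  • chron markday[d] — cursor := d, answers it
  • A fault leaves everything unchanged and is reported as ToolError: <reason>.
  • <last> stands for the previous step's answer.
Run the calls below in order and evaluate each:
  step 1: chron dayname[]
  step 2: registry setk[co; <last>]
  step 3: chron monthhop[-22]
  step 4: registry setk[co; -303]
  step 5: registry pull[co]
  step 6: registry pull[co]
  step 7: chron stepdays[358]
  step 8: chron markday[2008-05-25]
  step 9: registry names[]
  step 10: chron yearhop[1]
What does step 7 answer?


Answer: 1737-12-27

Derivation:
> chron dayname
:: Monday
> registry setk k=co v=<last>
:: pufohot
> chron monthhop n=-22
:: 1737-01-03
> registry setk k=co v=-303
:: Monday
> registry pull k=co
:: -303
> registry pull k=co
:: -303
> chron stepdays n=358
:: 1737-12-27
> chron markday d=2008-05-25
:: 2008-05-25
> registry names
:: [brasmap, co, zamufam_oz]
> chron yearhop n=1
:: 2009-05-25


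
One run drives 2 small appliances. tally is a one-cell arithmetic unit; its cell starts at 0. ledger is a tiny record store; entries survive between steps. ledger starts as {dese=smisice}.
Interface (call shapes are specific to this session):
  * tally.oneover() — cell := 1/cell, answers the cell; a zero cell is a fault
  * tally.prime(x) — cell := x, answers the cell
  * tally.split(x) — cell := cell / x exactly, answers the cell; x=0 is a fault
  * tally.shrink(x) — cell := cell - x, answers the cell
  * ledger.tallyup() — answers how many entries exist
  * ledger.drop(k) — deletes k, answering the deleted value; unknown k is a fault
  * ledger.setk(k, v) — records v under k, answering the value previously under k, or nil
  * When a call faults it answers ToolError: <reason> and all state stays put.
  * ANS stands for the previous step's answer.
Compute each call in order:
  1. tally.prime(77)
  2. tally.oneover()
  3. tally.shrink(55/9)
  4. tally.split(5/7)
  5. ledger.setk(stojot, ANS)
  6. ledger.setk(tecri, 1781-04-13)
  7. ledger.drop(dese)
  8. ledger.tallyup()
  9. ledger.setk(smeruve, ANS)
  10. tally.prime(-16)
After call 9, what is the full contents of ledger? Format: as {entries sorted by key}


Answer: {smeruve=2, stojot=-4226/495, tecri=1781-04-13}

Derivation:
Step: prime[77]
Result: 77
Step: oneover[]
Result: 1/77
Step: shrink[55/9]
Result: -4226/693
Step: split[5/7]
Result: -4226/495
Step: setk[stojot; ANS]
Result: nil
Step: setk[tecri; 1781-04-13]
Result: nil
Step: drop[dese]
Result: smisice
Step: tallyup[]
Result: 2
Step: setk[smeruve; ANS]
Result: nil
Step: prime[-16]
Result: -16


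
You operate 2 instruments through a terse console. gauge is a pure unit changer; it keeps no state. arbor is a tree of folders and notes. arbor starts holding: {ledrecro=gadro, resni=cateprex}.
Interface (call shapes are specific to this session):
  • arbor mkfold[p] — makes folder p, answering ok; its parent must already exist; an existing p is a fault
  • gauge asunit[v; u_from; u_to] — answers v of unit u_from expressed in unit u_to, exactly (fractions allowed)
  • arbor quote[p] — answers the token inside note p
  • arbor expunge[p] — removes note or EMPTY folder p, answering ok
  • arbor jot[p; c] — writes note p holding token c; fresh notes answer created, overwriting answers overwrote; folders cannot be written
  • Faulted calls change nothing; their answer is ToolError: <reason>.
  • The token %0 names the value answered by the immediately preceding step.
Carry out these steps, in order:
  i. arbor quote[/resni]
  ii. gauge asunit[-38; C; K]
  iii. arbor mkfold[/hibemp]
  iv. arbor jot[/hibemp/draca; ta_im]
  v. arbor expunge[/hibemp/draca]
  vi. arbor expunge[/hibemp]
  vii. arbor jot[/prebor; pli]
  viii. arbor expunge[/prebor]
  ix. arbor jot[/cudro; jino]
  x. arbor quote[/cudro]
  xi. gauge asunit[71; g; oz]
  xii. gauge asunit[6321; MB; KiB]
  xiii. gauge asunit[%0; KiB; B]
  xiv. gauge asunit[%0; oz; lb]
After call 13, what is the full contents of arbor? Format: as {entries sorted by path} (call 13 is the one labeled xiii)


Do: arbor quote[p=/resni]
See: cateprex
Do: gauge asunit[v=-38; u_from=C; u_to=K]
See: 4703/20
Do: arbor mkfold[p=/hibemp]
See: ok
Do: arbor jot[p=/hibemp/draca; c=ta_im]
See: created
Do: arbor expunge[p=/hibemp/draca]
See: ok
Do: arbor expunge[p=/hibemp]
See: ok
Do: arbor jot[p=/prebor; c=pli]
See: created
Do: arbor expunge[p=/prebor]
See: ok
Do: arbor jot[p=/cudro; c=jino]
See: created
Do: arbor quote[p=/cudro]
See: jino
Do: gauge asunit[v=71; u_from=g; u_to=oz]
See: 113600000/45359237
Do: gauge asunit[v=6321; u_from=MB; u_to=KiB]
See: 98765625/16
Do: gauge asunit[v=%0; u_from=KiB; u_to=B]
See: 6321000000
Do: gauge asunit[v=%0; u_from=oz; u_to=lb]
See: 395062500

Answer: {cudro=jino, ledrecro=gadro, resni=cateprex}
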